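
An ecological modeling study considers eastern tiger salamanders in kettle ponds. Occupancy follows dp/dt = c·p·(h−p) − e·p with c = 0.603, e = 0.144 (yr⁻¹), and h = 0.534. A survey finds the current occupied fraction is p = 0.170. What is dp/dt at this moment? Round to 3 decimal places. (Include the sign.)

0.013

Colonization term: c·p·(h−p) = 0.603×0.170×0.3640 = 0.03731.
Extinction term: e·p = 0.02448.
dp/dt = 0.03731 − 0.02448 = 0.01283.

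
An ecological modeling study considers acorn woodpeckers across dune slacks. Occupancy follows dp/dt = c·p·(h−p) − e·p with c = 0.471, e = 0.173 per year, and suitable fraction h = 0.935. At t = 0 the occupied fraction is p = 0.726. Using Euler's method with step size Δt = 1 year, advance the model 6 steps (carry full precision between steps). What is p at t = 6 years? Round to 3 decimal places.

0.586

Update rule: p ← p + [c·p·(h−p) − e·p]·Δt with Δt = 1.
  1  |  dp/dt·Δt = -0.054131  |  p_1 = 0.671869
  2  |  dp/dt·Δt = -0.032965  |  p_2 = 0.638903
  3  |  dp/dt·Δt = -0.021428  |  p_3 = 0.617476
  4  |  dp/dt·Δt = -0.014477  |  p_4 = 0.602998
  5  |  dp/dt·Δt = -0.010026  |  p_5 = 0.592972
  6  |  dp/dt·Δt = -0.007059  |  p_6 = 0.585913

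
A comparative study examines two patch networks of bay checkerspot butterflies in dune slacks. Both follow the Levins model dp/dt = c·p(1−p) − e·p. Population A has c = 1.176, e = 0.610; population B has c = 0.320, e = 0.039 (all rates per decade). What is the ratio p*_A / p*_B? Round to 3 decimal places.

0.548

A: p*_A = 1 − 0.610/1.176 = 0.4813.
B: p*_B = 1 − 0.039/0.320 = 0.8781.
p*_A / p*_B = 0.4813/0.8781 = 0.5481.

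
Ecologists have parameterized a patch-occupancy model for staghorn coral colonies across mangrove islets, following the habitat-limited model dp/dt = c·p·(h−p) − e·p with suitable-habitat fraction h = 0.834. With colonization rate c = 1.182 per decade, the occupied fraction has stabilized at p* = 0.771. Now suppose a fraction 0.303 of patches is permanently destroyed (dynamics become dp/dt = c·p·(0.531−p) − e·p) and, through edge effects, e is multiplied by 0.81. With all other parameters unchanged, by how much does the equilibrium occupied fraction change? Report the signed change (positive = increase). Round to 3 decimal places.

Balance c(h−p*) = e gives e = 1.182×(0.834 − 0.77100) = 0.07447.
New p* = 0.531 − e/c = 0.531 − 0.06032/1.18200 = 0.47997.
Δp* = 0.47997 − 0.77100 = -0.29103.

-0.291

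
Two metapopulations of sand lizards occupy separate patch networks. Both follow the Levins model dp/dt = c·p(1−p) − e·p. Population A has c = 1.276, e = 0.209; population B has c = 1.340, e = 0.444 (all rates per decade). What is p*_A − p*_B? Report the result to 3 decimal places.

A: p*_A = 1 − 0.209/1.276 = 0.8362.
B: p*_B = 1 − 0.444/1.340 = 0.6687.
p*_A − p*_B = 0.8362 − 0.6687 = 0.1676.

0.168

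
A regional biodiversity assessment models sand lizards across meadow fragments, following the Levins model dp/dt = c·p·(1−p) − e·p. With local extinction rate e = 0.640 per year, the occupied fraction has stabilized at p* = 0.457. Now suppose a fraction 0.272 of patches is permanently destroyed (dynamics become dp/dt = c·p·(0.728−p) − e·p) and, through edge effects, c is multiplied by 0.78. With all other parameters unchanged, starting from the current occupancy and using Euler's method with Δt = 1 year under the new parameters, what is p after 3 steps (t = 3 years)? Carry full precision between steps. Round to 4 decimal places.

Balance c(1−p*) = e gives c = e/(1 − 0.45700) = 0.640/0.54300 = 1.17864.
Starting from p₀ = 0.45700; update p ← p + (dp/dt)·Δt with the new parameters.
  1  |  dp/dt·Δt = -0.178623  |  p_1 = 0.278377
  2  |  dp/dt·Δt = -0.063093  |  p_2 = 0.215284
  3  |  dp/dt·Δt = -0.036306  |  p_3 = 0.178978

0.1790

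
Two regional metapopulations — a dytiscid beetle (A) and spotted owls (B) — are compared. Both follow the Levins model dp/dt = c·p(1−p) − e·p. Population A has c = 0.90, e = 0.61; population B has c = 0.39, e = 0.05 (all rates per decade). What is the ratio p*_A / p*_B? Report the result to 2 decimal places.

A: p*_A = 1 − 0.61/0.90 = 0.3222.
B: p*_B = 1 − 0.05/0.39 = 0.8718.
p*_A / p*_B = 0.3222/0.8718 = 0.3696.

0.37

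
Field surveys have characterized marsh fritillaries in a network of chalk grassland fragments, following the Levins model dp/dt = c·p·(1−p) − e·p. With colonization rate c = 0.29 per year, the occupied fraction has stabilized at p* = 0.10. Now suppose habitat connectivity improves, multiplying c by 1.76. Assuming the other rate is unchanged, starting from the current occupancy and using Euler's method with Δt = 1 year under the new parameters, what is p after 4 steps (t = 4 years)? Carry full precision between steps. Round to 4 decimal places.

Balance c(1−p*) = e gives e = 0.29×(1 − 0.10000) = 0.26100.
Starting from p₀ = 0.10000; update p ← p + (dp/dt)·Δt with the new parameters.
step 1: Δp = +0.01984, p = 0.11984
step 2: Δp = +0.02256, p = 0.14239
step 3: Δp = +0.02516, p = 0.16756
step 4: Δp = +0.02746, p = 0.19502

0.1950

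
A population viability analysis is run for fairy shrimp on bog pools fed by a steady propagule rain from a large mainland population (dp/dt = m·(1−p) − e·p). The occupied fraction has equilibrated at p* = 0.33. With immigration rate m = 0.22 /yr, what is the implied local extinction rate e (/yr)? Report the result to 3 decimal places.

0.447

At equilibrium m(1−p*) = e·p*, so e = m(1−p*)/p*.
e = 0.22 × 0.6700 / 0.33 = 0.4467.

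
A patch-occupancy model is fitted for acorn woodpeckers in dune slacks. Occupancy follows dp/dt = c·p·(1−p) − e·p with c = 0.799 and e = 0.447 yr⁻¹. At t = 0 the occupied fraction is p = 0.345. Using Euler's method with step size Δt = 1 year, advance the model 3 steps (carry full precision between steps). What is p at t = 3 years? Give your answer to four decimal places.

0.4071

Update rule: p ← p + [c·p·(1−p) − e·p]·Δt with Δt = 1.
t = 1: p = 0.34500 + (+0.02634) = 0.37134
t = 2: p = 0.37134 + (+0.02054) = 0.39187
t = 3: p = 0.39187 + (+0.01524) = 0.40712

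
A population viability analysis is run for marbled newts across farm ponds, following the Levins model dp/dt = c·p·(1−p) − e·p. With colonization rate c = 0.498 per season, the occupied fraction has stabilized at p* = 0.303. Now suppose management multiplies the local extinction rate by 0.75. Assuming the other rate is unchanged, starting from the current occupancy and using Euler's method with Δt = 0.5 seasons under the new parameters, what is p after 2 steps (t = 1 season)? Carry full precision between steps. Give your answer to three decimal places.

Balance c(1−p*) = e gives e = 0.498×(1 − 0.30300) = 0.34711.
Starting from p₀ = 0.30300; update p ← p + (dp/dt)·Δt with the new parameters.
t = 0.5: p = 0.30300 + (+0.01315) = 0.31615
t = 1: p = 0.31615 + (+0.01268) = 0.32883

0.329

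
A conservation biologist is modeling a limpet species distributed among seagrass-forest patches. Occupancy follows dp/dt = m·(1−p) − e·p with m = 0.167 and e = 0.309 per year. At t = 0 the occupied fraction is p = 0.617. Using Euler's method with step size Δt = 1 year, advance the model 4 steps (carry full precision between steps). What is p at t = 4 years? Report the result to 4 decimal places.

Update rule: p ← p + [m·(1−p) − e·p]·Δt with Δt = 1.
step 1: Δp = -0.12669, p = 0.49031
step 2: Δp = -0.06639, p = 0.42392
step 3: Δp = -0.03479, p = 0.38913
step 4: Δp = -0.01823, p = 0.37091

0.3709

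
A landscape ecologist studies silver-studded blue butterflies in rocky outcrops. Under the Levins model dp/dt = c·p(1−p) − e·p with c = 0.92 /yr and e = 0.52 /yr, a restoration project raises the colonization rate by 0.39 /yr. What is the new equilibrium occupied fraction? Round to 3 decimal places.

Before: p* = 1 − 0.52/0.92 = 0.4348.
After the change, c = 1.31, e = 0.52, so p* = 1 − 0.52/1.31 = 0.6031.

0.603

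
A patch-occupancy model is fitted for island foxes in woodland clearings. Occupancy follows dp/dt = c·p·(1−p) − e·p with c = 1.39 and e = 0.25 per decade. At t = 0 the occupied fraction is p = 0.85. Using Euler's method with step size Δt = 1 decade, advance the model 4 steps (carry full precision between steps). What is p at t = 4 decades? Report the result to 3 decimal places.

0.820

Update rule: p ← p + [c·p·(1−p) − e·p]·Δt with Δt = 1.
t = 1: p = 0.85000 + (-0.03527) = 0.81473
t = 2: p = 0.81473 + (+0.00614) = 0.82086
t = 3: p = 0.82086 + (-0.00082) = 0.82004
t = 4: p = 0.82004 + (+0.00012) = 0.82016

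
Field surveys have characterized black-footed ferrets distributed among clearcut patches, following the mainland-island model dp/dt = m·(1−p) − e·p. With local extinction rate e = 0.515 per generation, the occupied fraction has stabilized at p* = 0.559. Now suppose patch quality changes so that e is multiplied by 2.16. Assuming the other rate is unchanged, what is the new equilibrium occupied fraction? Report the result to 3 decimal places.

0.370

Balance m(1−p*) = e·p* gives m = e·p*/(1−p*) = 0.515×0.55900/0.44100 = 0.65280.
New p* = m/(m+e) = 0.65280/(0.65280+1.11240) = 0.36982.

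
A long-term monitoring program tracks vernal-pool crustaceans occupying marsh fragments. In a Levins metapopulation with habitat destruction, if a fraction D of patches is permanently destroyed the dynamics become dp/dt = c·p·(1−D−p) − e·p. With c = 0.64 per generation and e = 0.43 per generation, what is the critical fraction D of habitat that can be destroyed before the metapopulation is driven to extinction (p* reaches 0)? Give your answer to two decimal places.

0.33

The nontrivial equilibrium is p* = (1−D) − e/c; extinction occurs when this hits zero.
So D_crit = 1 − e/c = 1 − 0.43/0.64 = 1 − 0.6719 = 0.3281.
This equals the undisturbed p*, a classic result of Lande's extension.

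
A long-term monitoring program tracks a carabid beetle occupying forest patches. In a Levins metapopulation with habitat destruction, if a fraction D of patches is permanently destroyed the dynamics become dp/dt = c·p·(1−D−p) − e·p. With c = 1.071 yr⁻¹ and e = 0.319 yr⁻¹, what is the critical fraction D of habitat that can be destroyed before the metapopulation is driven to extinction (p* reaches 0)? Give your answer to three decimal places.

The nontrivial equilibrium is p* = (1−D) − e/c; extinction occurs when this hits zero.
So D_crit = 1 − e/c = 1 − 0.319/1.071 = 1 − 0.2979 = 0.7021.
This equals the undisturbed p*, a classic result of Lande's extension.

0.702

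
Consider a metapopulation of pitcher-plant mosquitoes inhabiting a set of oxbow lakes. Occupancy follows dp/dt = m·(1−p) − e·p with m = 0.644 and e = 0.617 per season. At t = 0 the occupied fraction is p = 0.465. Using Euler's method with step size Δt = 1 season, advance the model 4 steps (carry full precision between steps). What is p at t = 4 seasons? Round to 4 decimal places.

0.5105

Update rule: p ← p + [m·(1−p) − e·p]·Δt with Δt = 1.
step 1: Δp = +0.05763, p = 0.52263
step 2: Δp = -0.01504, p = 0.50759
step 3: Δp = +0.00393, p = 0.51152
step 4: Δp = -0.00102, p = 0.51049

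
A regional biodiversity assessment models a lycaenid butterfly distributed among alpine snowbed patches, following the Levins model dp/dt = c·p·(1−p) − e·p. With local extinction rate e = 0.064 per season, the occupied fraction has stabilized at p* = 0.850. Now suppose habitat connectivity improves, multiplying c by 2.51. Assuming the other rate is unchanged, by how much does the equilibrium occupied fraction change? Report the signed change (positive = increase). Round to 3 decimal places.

0.090

Balance c(1−p*) = e gives c = e/(1 − 0.85000) = 0.064/0.15000 = 0.42667.
New p* = 1 − e/c = 1 − 0.06400/1.07094 = 0.94024.
Δp* = 0.94024 − 0.85000 = +0.09024.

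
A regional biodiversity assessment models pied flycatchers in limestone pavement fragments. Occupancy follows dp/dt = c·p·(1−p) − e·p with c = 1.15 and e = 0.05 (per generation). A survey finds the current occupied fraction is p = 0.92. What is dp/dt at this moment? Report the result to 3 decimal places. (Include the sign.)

0.039

Colonization term: c·p·(1−p) = 1.15×0.92×0.0800 = 0.08464.
Extinction term: e·p = 0.04600.
dp/dt = 0.08464 − 0.04600 = 0.03864.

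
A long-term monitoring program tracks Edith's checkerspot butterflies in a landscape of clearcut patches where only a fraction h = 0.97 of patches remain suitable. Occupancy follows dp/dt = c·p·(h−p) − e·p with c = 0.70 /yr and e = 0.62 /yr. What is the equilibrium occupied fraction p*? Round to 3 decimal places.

0.084

Setting dp/dt = 0 and dividing by p* gives c·(h−p*) = e.
So p* = h − e/c = 0.97 − 0.62/0.70 = 0.97 − 0.8857 = 0.0843.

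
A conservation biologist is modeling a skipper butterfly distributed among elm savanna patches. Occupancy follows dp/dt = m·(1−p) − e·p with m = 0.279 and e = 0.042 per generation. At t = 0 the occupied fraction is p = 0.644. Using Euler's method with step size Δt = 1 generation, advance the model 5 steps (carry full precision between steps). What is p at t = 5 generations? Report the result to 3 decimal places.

0.837

Update rule: p ← p + [m·(1−p) − e·p]·Δt with Δt = 1.
p: 0.64400 → 0.71628  (Δp = +0.07228)
p: 0.71628 → 0.76535  (Δp = +0.04908)
p: 0.76535 → 0.79867  (Δp = +0.03332)
p: 0.79867 → 0.82130  (Δp = +0.02263)
p: 0.82130 → 0.83666  (Δp = +0.01536)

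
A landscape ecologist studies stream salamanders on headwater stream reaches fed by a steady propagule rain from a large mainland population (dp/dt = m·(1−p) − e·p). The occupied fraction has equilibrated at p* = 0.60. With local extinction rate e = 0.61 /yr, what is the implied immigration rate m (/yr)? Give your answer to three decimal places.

0.915

At equilibrium m(1−p*) = e·p*, so m = e·p*/(1−p*).
m = 0.61 × 0.60 / 0.4000 = 0.3660/0.4000 = 0.9150.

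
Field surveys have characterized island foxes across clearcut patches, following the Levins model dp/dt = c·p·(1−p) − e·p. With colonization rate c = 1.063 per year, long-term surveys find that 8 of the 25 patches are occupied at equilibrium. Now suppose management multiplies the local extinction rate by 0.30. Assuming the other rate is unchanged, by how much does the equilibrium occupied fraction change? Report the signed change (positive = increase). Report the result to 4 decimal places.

0.4760

Observed p* = 8/25 = 0.32000.
Balance c(1−p*) = e gives e = 1.063×(1 − 0.32000) = 0.72284.
New p* = 1 − e/c = 1 − 0.21685/1.06300 = 0.79600.
Δp* = 0.79600 − 0.32000 = +0.47600.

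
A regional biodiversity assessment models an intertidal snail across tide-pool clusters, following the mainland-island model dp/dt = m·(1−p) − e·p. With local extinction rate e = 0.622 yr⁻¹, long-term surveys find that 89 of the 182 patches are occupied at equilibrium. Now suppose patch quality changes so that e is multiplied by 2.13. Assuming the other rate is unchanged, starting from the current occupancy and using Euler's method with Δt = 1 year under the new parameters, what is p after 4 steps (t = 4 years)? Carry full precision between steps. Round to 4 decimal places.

Observed p* = 89/182 = 0.48901.
Balance m(1−p*) = e·p* gives m = e·p*/(1−p*) = 0.622×0.48901/0.51099 = 0.59525.
Starting from p₀ = 0.48901; update p ← p + (dp/dt)·Δt with the new parameters.
p: 0.48901 → 0.14530  (Δp = -0.34371)
p: 0.14530 → 0.46155  (Δp = +0.31625)
p: 0.46155 → 0.17057  (Δp = -0.29098)
p: 0.17057 → 0.43830  (Δp = +0.26773)

0.4383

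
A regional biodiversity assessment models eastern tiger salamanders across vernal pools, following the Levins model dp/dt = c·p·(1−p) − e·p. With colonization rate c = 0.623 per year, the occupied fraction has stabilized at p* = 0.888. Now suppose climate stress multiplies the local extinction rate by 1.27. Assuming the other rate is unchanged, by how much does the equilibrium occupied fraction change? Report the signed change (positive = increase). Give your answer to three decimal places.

-0.030

Balance c(1−p*) = e gives e = 0.623×(1 − 0.88800) = 0.06978.
New p* = 1 − e/c = 1 − 0.08862/0.62300 = 0.85775.
Δp* = 0.85775 − 0.88800 = -0.03025.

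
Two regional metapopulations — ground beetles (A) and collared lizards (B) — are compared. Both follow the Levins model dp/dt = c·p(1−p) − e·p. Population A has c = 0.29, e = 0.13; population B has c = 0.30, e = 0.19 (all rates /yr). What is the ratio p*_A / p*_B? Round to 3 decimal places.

A: p*_A = 1 − 0.13/0.29 = 0.5517.
B: p*_B = 1 − 0.19/0.30 = 0.3667.
p*_A / p*_B = 0.5517/0.3667 = 1.5047.

1.505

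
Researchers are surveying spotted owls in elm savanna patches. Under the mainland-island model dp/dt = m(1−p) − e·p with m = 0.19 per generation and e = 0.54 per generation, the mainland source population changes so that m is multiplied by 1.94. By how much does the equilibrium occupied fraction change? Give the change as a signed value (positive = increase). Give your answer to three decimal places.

0.145

Before: p* = 0.19/(0.19+0.54) = 0.2603.
After: m = 0.3686, e = 0.54; p* = 0.3686/0.9086 = 0.4057.
Δp* = 0.4057 − 0.2603 = +0.1454.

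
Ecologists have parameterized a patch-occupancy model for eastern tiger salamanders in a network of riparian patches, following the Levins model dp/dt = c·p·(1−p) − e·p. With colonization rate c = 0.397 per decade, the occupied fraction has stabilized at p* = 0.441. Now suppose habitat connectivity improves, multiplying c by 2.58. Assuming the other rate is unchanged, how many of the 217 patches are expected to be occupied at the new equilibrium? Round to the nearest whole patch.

170

Balance c(1−p*) = e gives e = 0.397×(1 − 0.44100) = 0.22192.
New p* = 1 − e/c = 1 − 0.22192/1.02426 = 0.78334.
Expected occupied = 217 × 0.78334 = 169.98 ≈ 170.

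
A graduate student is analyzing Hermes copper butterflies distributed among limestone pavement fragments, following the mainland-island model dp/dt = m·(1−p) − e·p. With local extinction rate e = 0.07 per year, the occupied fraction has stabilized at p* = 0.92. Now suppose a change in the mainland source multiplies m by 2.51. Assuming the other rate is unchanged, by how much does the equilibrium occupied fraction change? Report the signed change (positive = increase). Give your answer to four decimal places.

Balance m(1−p*) = e·p* gives m = e·p*/(1−p*) = 0.07×0.92000/0.08000 = 0.80500.
New p* = m/(m+e) = 2.02055/(2.02055+0.07000) = 0.96652.
Δp* = 0.96652 − 0.92000 = +0.04652.

0.0465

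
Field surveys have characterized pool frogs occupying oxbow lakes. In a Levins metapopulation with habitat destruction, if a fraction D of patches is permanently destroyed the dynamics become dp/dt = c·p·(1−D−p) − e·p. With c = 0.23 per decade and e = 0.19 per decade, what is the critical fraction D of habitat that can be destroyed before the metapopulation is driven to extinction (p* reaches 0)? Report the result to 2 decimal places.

The nontrivial equilibrium is p* = (1−D) − e/c; extinction occurs when this hits zero.
So D_crit = 1 − e/c = 1 − 0.19/0.23 = 1 − 0.8261 = 0.1739.
Note this equals the original equilibrium occupancy — the Levins extinction-debt result.

0.17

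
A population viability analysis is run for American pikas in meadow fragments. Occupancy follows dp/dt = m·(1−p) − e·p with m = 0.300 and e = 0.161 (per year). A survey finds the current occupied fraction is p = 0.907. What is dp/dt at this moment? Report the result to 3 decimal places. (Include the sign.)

-0.118

Colonization term: m·(1−p) = 0.300×0.0930 = 0.02790.
Extinction term: e·p = 0.14603.
dp/dt = 0.02790 − 0.14603 = -0.11813.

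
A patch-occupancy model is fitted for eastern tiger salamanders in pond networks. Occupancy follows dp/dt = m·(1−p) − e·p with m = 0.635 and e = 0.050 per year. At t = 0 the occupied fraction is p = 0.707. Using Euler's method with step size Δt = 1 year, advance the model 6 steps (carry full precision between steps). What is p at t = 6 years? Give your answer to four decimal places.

Update rule: p ← p + [m·(1−p) − e·p]·Δt with Δt = 1.
p: 0.70700 → 0.85770  (Δp = +0.15071)
p: 0.85770 → 0.90518  (Δp = +0.04747)
p: 0.90518 → 0.92013  (Δp = +0.01495)
p: 0.92013 → 0.92484  (Δp = +0.00471)
p: 0.92484 → 0.92632  (Δp = +0.00148)
p: 0.92632 → 0.92679  (Δp = +0.00047)

0.9268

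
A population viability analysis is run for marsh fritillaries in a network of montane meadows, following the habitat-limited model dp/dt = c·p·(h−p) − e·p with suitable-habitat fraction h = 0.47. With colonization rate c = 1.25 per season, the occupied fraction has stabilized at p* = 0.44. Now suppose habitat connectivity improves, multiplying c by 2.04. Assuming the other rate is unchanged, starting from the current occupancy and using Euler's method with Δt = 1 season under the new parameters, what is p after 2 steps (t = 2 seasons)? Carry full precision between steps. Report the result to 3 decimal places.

Balance c(h−p*) = e gives e = 1.25×(0.47 − 0.44000) = 0.03750.
Starting from p₀ = 0.44000; update p ← p + (dp/dt)·Δt with the new parameters.
  1  |  dp/dt·Δt = +0.017160  |  p_1 = 0.457160
  2  |  dp/dt·Δt = -0.002175  |  p_2 = 0.454985

0.455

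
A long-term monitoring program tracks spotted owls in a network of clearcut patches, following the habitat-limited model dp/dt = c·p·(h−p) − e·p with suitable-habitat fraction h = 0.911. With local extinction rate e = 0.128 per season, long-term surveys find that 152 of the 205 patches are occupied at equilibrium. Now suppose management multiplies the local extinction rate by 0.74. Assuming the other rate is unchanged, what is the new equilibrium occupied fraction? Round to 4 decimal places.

0.7855

Observed p* = 152/205 = 0.74146.
Balance c(h−p*) = e gives c = e/(0.911 − 0.74146) = 0.128/0.16954 = 0.75498.
New p* = 0.911 − e/c = 0.911 − 0.09472/0.75498 = 0.78554.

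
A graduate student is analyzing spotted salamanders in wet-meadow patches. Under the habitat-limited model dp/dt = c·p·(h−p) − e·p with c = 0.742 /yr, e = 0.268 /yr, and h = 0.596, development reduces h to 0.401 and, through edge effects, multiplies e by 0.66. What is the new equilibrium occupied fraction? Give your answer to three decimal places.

Before: p* = h − e/c = 0.596 − 0.268/0.742 = 0.596 − 0.3612 = 0.2348.
After: c = 0.742, e = 0.17688, h = 0.401; p* = 0.401 − 0.17688/0.742 = 0.1626.

0.163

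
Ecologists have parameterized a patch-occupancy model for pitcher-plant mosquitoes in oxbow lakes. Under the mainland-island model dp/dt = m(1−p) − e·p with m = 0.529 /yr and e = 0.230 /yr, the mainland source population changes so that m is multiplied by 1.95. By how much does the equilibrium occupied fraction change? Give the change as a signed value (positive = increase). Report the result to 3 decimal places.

0.121

Before: p* = 0.529/(0.529+0.230) = 0.6970.
After: m = 1.03155, e = 0.23; p* = 1.03155/1.2615 = 0.8177.
Δp* = 0.8177 − 0.6970 = +0.1207.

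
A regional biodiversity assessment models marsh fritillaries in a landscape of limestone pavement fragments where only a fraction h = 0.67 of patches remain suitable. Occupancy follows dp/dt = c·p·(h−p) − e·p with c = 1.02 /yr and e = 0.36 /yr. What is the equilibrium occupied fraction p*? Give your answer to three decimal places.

0.317

Setting dp/dt = 0 and dividing by p* gives c·(h−p*) = e.
So p* = h − e/c = 0.67 − 0.36/1.02 = 0.67 − 0.3529 = 0.3171.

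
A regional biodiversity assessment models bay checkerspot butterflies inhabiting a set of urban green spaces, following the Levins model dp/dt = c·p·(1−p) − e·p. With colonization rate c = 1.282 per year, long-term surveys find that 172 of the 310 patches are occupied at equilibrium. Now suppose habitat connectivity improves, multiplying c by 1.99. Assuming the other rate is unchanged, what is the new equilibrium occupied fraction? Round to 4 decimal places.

0.7763

Observed p* = 172/310 = 0.55484.
Balance c(1−p*) = e gives e = 1.282×(1 − 0.55484) = 0.57070.
New p* = 1 − e/c = 1 − 0.57070/2.55118 = 0.77630.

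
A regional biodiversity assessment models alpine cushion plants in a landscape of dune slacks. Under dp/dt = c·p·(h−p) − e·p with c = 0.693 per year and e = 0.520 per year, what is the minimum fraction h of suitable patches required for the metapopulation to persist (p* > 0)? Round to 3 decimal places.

p* = h − e/c is positive only when h > e/c.
h_min = e/c = 0.520/0.693 = 0.7504.

0.750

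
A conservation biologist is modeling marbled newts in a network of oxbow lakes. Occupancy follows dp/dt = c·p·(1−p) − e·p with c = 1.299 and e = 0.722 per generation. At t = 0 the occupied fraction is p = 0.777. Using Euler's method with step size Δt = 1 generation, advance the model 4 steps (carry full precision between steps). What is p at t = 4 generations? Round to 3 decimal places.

Update rule: p ← p + [c·p·(1−p) − e·p]·Δt with Δt = 1.
p: 0.77700 → 0.44109  (Δp = -0.33591)
p: 0.44109 → 0.44286  (Δp = +0.00178)
p: 0.44286 → 0.44363  (Δp = +0.00076)
p: 0.44363 → 0.44395  (Δp = +0.00032)

0.444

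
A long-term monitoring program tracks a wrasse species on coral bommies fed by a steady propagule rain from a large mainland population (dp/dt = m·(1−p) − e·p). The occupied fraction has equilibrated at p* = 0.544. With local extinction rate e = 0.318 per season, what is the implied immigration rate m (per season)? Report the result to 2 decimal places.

At equilibrium m(1−p*) = e·p*, so m = e·p*/(1−p*).
m = 0.318 × 0.544 / 0.4560 = 0.1730/0.4560 = 0.3794.

0.38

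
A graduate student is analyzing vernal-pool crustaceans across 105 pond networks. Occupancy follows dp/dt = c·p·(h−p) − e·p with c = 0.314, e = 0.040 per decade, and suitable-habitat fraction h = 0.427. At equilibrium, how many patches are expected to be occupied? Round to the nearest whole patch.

31

p* = h − e/c = 0.427 − 0.1274 = 0.2996.
Expected occupied patches = N × p* = 105 × 0.2996 = 31.46 ≈ 31.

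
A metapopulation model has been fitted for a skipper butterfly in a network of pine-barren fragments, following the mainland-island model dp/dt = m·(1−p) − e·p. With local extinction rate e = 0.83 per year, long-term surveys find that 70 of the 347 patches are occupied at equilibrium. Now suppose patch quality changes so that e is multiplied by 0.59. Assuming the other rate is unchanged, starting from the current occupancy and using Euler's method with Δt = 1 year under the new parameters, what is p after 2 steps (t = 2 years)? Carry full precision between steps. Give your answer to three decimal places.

Observed p* = 70/347 = 0.20173.
Balance m(1−p*) = e·p* gives m = e·p*/(1−p*) = 0.83×0.20173/0.79827 = 0.20975.
Starting from p₀ = 0.20173; update p ← p + (dp/dt)·Δt with the new parameters.
  1  |  dp/dt·Δt = +0.068648  |  p_1 = 0.270378
  2  |  dp/dt·Δt = +0.020632  |  p_2 = 0.291010

0.291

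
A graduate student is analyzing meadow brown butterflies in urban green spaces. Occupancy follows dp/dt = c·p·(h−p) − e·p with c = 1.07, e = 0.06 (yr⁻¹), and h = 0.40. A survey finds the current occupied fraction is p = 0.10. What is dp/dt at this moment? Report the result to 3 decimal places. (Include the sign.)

Colonization term: c·p·(h−p) = 1.07×0.10×0.3000 = 0.03210.
Extinction term: e·p = 0.00600.
dp/dt = 0.03210 − 0.00600 = 0.02610.

0.026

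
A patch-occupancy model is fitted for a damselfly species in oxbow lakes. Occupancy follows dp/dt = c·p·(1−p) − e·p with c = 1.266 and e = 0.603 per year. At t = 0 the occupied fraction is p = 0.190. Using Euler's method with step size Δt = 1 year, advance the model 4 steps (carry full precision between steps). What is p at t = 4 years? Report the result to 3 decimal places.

0.482

Update rule: p ← p + [c·p·(1−p) − e·p]·Δt with Δt = 1.
step 1: Δp = +0.08027, p = 0.27027
step 2: Δp = +0.08671, p = 0.35698
step 3: Δp = +0.07535, p = 0.43233
step 4: Δp = +0.05001, p = 0.48234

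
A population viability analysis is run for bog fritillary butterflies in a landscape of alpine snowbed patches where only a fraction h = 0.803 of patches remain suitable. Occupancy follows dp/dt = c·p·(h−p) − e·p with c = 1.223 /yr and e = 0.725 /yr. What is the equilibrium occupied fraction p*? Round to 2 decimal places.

Setting dp/dt = 0 and dividing by p* gives c·(h−p*) = e.
So p* = h − e/c = 0.803 − 0.725/1.223 = 0.803 − 0.5928 = 0.2102.

0.21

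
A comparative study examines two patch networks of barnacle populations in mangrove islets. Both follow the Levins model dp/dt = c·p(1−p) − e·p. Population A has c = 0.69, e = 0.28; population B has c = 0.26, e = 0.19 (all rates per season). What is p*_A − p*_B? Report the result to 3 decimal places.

0.325

A: p*_A = 1 − 0.28/0.69 = 0.5942.
B: p*_B = 1 − 0.19/0.26 = 0.2692.
p*_A − p*_B = 0.5942 − 0.2692 = 0.3250.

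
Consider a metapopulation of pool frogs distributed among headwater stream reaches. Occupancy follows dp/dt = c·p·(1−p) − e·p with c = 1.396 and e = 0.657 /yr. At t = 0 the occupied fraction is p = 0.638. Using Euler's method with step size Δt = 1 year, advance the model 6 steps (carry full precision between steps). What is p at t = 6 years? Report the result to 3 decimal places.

0.529

Update rule: p ← p + [c·p·(1−p) − e·p]·Δt with Δt = 1.
  1  |  dp/dt·Δt = -0.096751  |  p_1 = 0.541249
  2  |  dp/dt·Δt = -0.008976  |  p_2 = 0.532273
  3  |  dp/dt·Δt = -0.002157  |  p_3 = 0.530116
  4  |  dp/dt·Δt = -0.000552  |  p_4 = 0.529564
  5  |  dp/dt·Δt = -0.000143  |  p_5 = 0.529420
  6  |  dp/dt·Δt = -0.000037  |  p_6 = 0.529383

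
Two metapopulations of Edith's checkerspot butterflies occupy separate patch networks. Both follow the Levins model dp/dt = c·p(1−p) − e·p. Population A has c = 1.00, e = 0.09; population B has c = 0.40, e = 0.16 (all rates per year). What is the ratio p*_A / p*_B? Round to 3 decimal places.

A: p*_A = 1 − 0.09/1.00 = 0.9100.
B: p*_B = 1 − 0.16/0.40 = 0.6000.
p*_A / p*_B = 0.9100/0.6000 = 1.5167.

1.517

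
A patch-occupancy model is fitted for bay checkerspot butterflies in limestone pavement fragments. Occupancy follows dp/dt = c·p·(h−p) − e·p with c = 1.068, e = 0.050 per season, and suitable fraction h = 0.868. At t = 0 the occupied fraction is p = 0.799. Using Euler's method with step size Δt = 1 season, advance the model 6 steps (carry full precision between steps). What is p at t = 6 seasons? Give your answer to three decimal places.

Update rule: p ← p + [c·p·(h−p) − e·p]·Δt with Δt = 1.
p: 0.79900 → 0.81793  (Δp = +0.01893)
p: 0.81793 → 0.82077  (Δp = +0.00284)
p: 0.82077 → 0.82113  (Δp = +0.00036)
p: 0.82113 → 0.82118  (Δp = +0.00004)
p: 0.82118 → 0.82118  (Δp = +0.00001)
p: 0.82118 → 0.82118  (Δp = +0.00000)

0.821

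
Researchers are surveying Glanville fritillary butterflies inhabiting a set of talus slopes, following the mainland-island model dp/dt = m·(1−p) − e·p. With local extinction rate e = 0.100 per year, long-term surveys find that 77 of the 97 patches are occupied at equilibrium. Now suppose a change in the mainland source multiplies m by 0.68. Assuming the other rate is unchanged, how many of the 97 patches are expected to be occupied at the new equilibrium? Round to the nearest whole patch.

Observed p* = 77/97 = 0.79381.
Balance m(1−p*) = e·p* gives m = e·p*/(1−p*) = 0.100×0.79381/0.20619 = 0.38499.
New p* = m/(m+e) = 0.26179/(0.26179+0.10000) = 0.72360.
Expected occupied = 97 × 0.72360 = 70.19 ≈ 70.

70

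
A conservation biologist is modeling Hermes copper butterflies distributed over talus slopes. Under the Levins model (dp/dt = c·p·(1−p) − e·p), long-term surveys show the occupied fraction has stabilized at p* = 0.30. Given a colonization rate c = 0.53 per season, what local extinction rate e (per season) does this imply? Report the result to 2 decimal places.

At equilibrium c(1−p*) = e.
e = 0.53 × (1 − 0.30) = 0.53 × 0.7000 = 0.3710.

0.37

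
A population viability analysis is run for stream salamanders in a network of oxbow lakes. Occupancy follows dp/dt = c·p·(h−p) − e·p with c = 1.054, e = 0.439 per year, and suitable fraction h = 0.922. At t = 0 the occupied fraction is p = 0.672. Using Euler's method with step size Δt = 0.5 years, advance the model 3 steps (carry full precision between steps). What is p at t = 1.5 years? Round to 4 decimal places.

0.5561

Update rule: p ← p + [c·p·(h−p) − e·p]·Δt with Δt = 0.5.
p: 0.67200 → 0.61303  (Δp = -0.05897)
p: 0.61303 → 0.57829  (Δp = -0.03474)
p: 0.57829 → 0.55610  (Δp = -0.02219)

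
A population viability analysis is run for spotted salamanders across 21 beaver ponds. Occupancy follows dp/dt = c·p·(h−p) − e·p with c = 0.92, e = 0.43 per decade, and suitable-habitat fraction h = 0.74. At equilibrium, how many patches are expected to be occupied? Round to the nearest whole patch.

p* = h − e/c = 0.74 − 0.4674 = 0.2726.
Expected occupied patches = N × p* = 21 × 0.2726 = 5.72 ≈ 6.

6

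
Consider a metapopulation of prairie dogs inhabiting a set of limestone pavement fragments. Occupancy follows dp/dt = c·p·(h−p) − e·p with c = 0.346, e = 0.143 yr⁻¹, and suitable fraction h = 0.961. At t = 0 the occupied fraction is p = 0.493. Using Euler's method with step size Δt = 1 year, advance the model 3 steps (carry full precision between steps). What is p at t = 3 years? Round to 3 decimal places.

0.517

Update rule: p ← p + [c·p·(h−p) − e·p]·Δt with Δt = 1.
t = 1: p = 0.49300 + (+0.00933) = 0.50233
t = 2: p = 0.50233 + (+0.00789) = 0.51022
t = 3: p = 0.51022 + (+0.00662) = 0.51684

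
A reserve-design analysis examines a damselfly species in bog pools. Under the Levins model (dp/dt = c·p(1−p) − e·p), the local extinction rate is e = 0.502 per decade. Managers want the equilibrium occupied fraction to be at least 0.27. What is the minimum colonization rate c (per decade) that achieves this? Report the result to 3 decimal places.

p* = 1 − e/c ≥ 0.27 requires e/c ≤ 0.7300, i.e. c ≥ e/0.7300.
c_min = 0.502/0.7300 = 0.6877.

0.688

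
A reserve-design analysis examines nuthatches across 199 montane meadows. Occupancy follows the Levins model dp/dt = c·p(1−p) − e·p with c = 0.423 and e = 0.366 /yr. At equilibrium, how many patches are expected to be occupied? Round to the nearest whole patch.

p* = 1 − e/c = 1 − 0.366/0.423 = 0.1348.
Expected occupied patches = N × p* = 199 × 0.1348 = 26.82 ≈ 27.

27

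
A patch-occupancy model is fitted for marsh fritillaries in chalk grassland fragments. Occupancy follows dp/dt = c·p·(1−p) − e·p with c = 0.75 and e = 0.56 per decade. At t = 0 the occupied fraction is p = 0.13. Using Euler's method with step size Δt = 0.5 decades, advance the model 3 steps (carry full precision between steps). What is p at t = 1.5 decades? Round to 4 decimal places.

0.1479

Update rule: p ← p + [c·p·(1−p) − e·p]·Δt with Δt = 0.5.
p: 0.13000 → 0.13601  (Δp = +0.00601)
p: 0.13601 → 0.14200  (Δp = +0.00598)
p: 0.14200 → 0.14792  (Δp = +0.00593)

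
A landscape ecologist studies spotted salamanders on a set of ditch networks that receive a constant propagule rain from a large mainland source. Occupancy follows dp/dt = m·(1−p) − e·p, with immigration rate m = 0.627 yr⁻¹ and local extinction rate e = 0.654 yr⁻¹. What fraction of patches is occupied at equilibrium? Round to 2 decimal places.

At equilibrium the propagule rain into empty patches balances local extinction: m(1−p*) = e·p*.
p* = m/(m+e) = 0.627/(0.627+0.654) = 0.627/1.2810 = 0.4895.

0.49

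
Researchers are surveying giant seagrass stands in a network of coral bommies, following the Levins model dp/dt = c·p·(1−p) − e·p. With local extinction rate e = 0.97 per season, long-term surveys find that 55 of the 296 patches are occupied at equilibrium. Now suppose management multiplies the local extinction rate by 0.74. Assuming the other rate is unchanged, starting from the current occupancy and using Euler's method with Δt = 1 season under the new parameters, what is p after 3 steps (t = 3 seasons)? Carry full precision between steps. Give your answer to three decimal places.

0.318

Observed p* = 55/296 = 0.18581.
Balance c(1−p*) = e gives c = e/(1 − 0.18581) = 0.97/0.81419 = 1.19137.
Starting from p₀ = 0.18581; update p ← p + (dp/dt)·Δt with the new parameters.
t = 1: p = 0.18581 + (+0.04686) = 0.23267
t = 2: p = 0.23267 + (+0.04569) = 0.27836
t = 3: p = 0.27836 + (+0.03951) = 0.31787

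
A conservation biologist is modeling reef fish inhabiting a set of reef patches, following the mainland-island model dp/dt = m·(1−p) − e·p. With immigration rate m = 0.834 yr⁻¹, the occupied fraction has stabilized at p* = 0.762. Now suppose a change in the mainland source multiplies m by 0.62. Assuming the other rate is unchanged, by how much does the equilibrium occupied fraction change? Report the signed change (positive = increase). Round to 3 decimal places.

Balance m(1−p*) = e·p* gives e = m(1−p*)/p* = 0.834×0.23800/0.76200 = 0.26049.
New p* = m/(m+e) = 0.51708/(0.51708+0.26049) = 0.66499.
Δp* = 0.66499 − 0.76200 = -0.09701.

-0.097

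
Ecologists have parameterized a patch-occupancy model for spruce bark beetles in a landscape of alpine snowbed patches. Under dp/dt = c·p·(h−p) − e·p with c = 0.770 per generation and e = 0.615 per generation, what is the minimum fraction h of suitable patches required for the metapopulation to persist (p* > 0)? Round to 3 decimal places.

0.799

p* = h − e/c is positive only when h > e/c.
h_min = e/c = 0.615/0.770 = 0.7987.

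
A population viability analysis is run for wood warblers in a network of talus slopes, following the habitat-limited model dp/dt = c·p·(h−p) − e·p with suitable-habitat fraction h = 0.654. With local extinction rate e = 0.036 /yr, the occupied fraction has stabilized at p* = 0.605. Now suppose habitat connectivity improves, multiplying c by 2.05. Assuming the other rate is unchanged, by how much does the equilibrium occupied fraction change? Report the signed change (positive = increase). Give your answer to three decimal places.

Balance c(h−p*) = e gives c = e/(0.654 − 0.60500) = 0.036/0.04900 = 0.73469.
New p* = 0.654 − e/c = 0.654 − 0.03600/1.50611 = 0.63010.
Δp* = 0.63010 − 0.60500 = +0.02510.

0.025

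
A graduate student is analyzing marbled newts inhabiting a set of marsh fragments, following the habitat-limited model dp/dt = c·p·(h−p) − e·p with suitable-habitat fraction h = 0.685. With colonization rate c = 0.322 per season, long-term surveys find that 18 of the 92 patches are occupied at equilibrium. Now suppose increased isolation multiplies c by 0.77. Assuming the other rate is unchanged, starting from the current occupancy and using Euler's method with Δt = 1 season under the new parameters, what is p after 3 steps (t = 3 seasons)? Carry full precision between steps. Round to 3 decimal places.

0.176

Observed p* = 18/92 = 0.19565.
Balance c(h−p*) = e gives e = 0.322×(0.685 − 0.19565) = 0.15757.
Starting from p₀ = 0.19565; update p ← p + (dp/dt)·Δt with the new parameters.
  1  |  dp/dt·Δt = -0.007091  |  p_1 = 0.188562
  2  |  dp/dt·Δt = -0.006502  |  p_2 = 0.182059
  3  |  dp/dt·Δt = -0.005984  |  p_3 = 0.176075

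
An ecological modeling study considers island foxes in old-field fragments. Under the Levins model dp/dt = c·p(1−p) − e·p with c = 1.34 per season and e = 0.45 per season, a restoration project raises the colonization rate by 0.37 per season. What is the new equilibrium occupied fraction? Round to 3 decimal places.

Before: p* = 1 − 0.45/1.34 = 0.6642.
After the change, c = 1.71, e = 0.45, so p* = 1 − 0.45/1.71 = 0.7368.

0.737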